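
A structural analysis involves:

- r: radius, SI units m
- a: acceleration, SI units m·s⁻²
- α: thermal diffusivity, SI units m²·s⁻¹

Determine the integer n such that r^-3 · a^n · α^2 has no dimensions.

Balance the L exponent: (1)·n from a, plus −3·(1) + 2·(2) = 1 from the rest, must sum to zero.
n + 1 = 0, so n = -1.

-1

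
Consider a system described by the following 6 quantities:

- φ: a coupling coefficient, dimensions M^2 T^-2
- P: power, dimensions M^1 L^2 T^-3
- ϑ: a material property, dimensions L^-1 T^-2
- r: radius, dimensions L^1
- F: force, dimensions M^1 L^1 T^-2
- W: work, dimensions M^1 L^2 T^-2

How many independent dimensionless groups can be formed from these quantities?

There are 6 variables and 3 base dimensions (M, L, T).
The dimension matrix has rank 3.
Independent dimensionless groups: 6 − 3 = 3.

3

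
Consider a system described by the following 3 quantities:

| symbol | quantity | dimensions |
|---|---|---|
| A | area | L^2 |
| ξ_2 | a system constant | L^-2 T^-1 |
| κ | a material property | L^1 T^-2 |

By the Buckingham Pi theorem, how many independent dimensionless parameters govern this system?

1

There are 3 variables and 2 base dimensions (L, T).
The dimension matrix has rank 2.
Independent dimensionless groups: 3 − 2 = 1.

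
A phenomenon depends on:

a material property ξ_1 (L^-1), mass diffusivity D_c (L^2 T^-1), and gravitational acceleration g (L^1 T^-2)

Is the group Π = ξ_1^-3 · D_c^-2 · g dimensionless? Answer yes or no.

yes

Sum the exponent of each base dimension across the product:
  L: −3·[ξ_1]_L − 2·[D_c]_L + [g]_L = −3·(-1) − 2·(2) + (1) = 0
  T: −3·[ξ_1]_T − 2·[D_c]_T + [g]_T = −3·(0) − 2·(-1) + (-2) = 0
All base exponents vanish — dimensionless.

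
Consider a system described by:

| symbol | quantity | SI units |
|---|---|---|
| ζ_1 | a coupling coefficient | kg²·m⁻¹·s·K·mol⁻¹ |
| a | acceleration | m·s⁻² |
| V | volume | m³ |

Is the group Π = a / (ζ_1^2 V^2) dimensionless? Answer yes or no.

no

Sum the exponent of each base dimension across the product:
  M: −2·[ζ_1]_M + [a]_M − 2·[V]_M = −2·(2) + (0) − 2·(0) = -4
  L: −2·[ζ_1]_L + [a]_L − 2·[V]_L = −2·(-1) + (1) − 2·(3) = -3
  T: −2·[ζ_1]_T + [a]_T − 2·[V]_T = −2·(1) + (-2) − 2·(0) = -4
  Θ: −2·[ζ_1]_Θ + [a]_Θ − 2·[V]_Θ = −2·(1) + (0) − 2·(0) = -2
  N: −2·[ζ_1]_N + [a]_N − 2·[V]_N = −2·(-1) + (0) − 2·(0) = 2
Net dimensions [M⁻⁴ L⁻³ T⁻⁴ Θ⁻² N²] ≠ [1] — not dimensionless.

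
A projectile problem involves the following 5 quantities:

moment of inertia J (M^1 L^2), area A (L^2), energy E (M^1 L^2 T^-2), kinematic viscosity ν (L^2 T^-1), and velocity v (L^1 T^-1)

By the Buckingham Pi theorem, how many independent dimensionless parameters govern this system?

2

There are 5 variables and 3 base dimensions (M, L, T).
The dimension matrix has rank 3.
Independent dimensionless groups: 5 − 3 = 2.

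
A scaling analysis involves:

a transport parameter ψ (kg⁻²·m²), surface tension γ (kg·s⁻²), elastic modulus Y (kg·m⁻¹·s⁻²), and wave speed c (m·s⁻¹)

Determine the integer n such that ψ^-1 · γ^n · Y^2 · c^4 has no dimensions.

Balance the M exponent: (1)·n from γ, plus −(-2) + 2·(1) + 4·(0) = 4 from the rest, must sum to zero.
n + 4 = 0, so n = -4.

-4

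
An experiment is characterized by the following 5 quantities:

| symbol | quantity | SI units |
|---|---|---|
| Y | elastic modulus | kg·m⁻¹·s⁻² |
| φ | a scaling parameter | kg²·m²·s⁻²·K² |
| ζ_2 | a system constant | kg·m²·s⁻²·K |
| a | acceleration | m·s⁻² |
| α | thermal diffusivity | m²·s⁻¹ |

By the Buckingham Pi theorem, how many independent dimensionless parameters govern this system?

There are 5 variables and 4 base dimensions (M, L, T, Θ).
The dimension matrix has rank 4.
Independent dimensionless groups: 5 − 4 = 1.

1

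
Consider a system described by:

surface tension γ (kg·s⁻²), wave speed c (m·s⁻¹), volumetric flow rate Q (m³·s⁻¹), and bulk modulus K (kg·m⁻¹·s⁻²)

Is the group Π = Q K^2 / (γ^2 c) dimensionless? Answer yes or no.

yes

Sum the exponent of each base dimension across the product:
  M: −2·[γ]_M − [c]_M + [Q]_M + 2·[K]_M = −2·(1) − (0) + (0) + 2·(1) = 0
  L: −2·[γ]_L − [c]_L + [Q]_L + 2·[K]_L = −2·(0) − (1) + (3) + 2·(-1) = 0
  T: −2·[γ]_T − [c]_T + [Q]_T + 2·[K]_T = −2·(-2) − (-1) + (-1) + 2·(-2) = 0
  Θ: −2·[γ]_Θ − [c]_Θ + [Q]_Θ + 2·[K]_Θ = −2·(0) − (0) + (0) + 2·(0) = 0
All base exponents vanish — dimensionless.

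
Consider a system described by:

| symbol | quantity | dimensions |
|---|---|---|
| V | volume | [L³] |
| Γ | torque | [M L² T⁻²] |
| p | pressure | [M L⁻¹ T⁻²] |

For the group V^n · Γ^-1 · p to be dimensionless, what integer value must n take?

Balance the L exponent: (3)·n from V, plus −(2) + (-1) = -3 from the rest, must sum to zero.
3n − 3 = 0, so n = 1.

1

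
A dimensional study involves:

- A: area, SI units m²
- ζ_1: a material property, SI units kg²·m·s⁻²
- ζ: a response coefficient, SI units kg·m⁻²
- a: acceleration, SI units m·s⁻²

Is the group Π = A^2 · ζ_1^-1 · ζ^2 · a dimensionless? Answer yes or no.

yes

Sum the exponent of each base dimension across the product:
  M: 2·[A]_M − [ζ_1]_M + 2·[ζ]_M + [a]_M = 2·(0) − (2) + 2·(1) + (0) = 0
  L: 2·[A]_L − [ζ_1]_L + 2·[ζ]_L + [a]_L = 2·(2) − (1) + 2·(-2) + (1) = 0
  T: 2·[A]_T − [ζ_1]_T + 2·[ζ]_T + [a]_T = 2·(0) − (-2) + 2·(0) + (-2) = 0
All base exponents vanish — dimensionless.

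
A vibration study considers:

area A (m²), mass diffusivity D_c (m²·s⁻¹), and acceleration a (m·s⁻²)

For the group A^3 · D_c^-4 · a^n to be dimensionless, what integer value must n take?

Balance the L exponent: (1)·n from a, plus 3·(2) − 4·(2) = -2 from the rest, must sum to zero.
n − 2 = 0, so n = 2.

2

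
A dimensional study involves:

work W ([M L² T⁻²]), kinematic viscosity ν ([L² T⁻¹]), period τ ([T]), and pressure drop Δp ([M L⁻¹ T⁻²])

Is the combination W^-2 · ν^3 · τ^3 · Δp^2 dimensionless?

Sum the exponent of each base dimension across the product:
  M: −2·[W]_M + 3·[ν]_M + 3·[τ]_M + 2·[Δp]_M = −2·(1) + 3·(0) + 3·(0) + 2·(1) = 0
  L: −2·[W]_L + 3·[ν]_L + 3·[τ]_L + 2·[Δp]_L = −2·(2) + 3·(2) + 3·(0) + 2·(-1) = 0
  T: −2·[W]_T + 3·[ν]_T + 3·[τ]_T + 2·[Δp]_T = −2·(-2) + 3·(-1) + 3·(1) + 2·(-2) = 0
All base exponents vanish — dimensionless.

yes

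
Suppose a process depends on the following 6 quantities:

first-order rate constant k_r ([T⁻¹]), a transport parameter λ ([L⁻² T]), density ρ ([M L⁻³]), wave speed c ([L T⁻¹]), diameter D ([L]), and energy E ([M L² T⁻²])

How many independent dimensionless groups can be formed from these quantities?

3

There are 6 variables and 3 base dimensions (M, L, T).
The dimension matrix has rank 3.
Independent dimensionless groups: 6 − 3 = 3.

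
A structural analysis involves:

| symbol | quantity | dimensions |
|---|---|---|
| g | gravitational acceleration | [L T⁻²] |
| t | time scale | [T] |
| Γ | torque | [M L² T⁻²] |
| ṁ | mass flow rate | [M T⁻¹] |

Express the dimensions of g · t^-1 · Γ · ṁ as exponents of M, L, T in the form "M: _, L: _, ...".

Collect each base-dimension exponent across the product:
  M: (0) − (0) + (1) + (1) = 2
  L: (1) − (0) + (2) + (0) = 3
  T: (-2) − (1) + (-2) + (-1) = -6
So the dimensions are [M² L³ T⁻⁶].

M: 2, L: 3, T: -6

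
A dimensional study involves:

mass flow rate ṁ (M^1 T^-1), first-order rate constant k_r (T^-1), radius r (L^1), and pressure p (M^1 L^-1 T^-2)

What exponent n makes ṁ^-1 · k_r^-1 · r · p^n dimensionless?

1

Balance the M exponent: (1)·n from p, plus −(1) − (0) + (0) = -1 from the rest, must sum to zero.
n − 1 = 0, so n = 1.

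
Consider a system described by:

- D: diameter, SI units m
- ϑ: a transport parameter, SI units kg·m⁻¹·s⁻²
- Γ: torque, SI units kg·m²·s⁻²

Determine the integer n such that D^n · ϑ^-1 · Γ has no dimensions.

Balance the L exponent: (1)·n from D, plus −(-1) + (2) = 3 from the rest, must sum to zero.
n + 3 = 0, so n = -3.

-3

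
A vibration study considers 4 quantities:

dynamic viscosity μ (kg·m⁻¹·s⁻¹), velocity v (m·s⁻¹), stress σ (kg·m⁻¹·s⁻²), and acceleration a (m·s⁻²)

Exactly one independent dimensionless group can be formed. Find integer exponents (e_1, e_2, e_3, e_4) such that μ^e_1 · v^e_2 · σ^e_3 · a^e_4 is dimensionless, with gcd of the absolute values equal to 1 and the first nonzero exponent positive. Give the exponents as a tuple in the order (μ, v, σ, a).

M: e_1·(1) + e_2·(0) + e_3·(1) + e_4·(0) = 0
L: e_1·(-1) + e_2·(1) + e_3·(-1) + e_4·(1) = 0
T: e_1·(-1) + e_2·(-1) + e_3·(-2) + e_4·(-2) = 0
Solving this homogeneous linear system for the smallest-integer solution (first nonzero entry positive) gives (1, -1, -1, 1).

(1, -1, -1, 1)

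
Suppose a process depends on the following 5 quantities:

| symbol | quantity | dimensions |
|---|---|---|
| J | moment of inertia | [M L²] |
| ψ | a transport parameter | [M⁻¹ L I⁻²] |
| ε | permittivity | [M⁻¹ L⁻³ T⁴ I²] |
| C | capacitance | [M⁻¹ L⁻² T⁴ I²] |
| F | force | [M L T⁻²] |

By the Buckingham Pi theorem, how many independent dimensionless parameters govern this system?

1

There are 5 variables and 4 base dimensions (M, L, T, I).
The dimension matrix has rank 4.
Independent dimensionless groups: 5 − 4 = 1.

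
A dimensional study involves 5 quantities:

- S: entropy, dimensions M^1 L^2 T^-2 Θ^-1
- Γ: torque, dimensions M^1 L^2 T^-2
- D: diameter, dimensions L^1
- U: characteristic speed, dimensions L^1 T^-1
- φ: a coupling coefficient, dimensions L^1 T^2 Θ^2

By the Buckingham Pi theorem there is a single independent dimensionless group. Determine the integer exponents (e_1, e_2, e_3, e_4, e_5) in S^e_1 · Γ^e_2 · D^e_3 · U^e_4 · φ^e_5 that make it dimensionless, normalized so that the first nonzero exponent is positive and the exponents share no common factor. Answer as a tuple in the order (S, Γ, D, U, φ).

M: e_1·(1) + e_2·(1) + e_3·(0) + e_4·(0) + e_5·(0) = 0
L: e_1·(2) + e_2·(2) + e_3·(1) + e_4·(1) + e_5·(1) = 0
T: e_1·(-2) + e_2·(-2) + e_3·(0) + e_4·(-1) + e_5·(2) = 0
Θ: e_1·(-1) + e_2·(0) + e_3·(0) + e_4·(0) + e_5·(2) = 0
Solving this homogeneous linear system for the smallest-integer solution (first nonzero entry positive) gives (2, -2, -3, 2, 1).

(2, -2, -3, 2, 1)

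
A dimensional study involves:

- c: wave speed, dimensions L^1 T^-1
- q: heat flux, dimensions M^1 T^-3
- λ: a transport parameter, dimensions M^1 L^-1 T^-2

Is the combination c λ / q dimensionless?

yes

Sum the exponent of each base dimension across the product:
  M: [c]_M − [q]_M + [λ]_M = (0) − (1) + (1) = 0
  L: [c]_L − [q]_L + [λ]_L = (1) − (0) + (-1) = 0
  T: [c]_T − [q]_T + [λ]_T = (-1) − (-3) + (-2) = 0
All base exponents vanish — dimensionless.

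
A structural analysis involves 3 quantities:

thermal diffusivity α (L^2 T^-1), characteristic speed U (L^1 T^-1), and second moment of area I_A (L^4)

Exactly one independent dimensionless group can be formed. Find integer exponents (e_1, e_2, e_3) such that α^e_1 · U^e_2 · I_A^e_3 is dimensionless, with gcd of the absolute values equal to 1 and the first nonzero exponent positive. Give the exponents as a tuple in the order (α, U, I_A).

(4, -4, -1)

L: e_1·(2) + e_2·(1) + e_3·(4) = 0
T: e_1·(-1) + e_2·(-1) + e_3·(0) = 0
Solving this homogeneous linear system for the smallest-integer solution (first nonzero entry positive) gives (4, -4, -1).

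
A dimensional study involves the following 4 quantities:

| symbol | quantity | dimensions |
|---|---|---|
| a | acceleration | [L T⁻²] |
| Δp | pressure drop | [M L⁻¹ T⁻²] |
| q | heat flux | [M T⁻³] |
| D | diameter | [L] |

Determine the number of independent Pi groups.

There are 4 variables and 3 base dimensions (M, L, T).
The dimension matrix has rank 3.
Independent dimensionless groups: 4 − 3 = 1.

1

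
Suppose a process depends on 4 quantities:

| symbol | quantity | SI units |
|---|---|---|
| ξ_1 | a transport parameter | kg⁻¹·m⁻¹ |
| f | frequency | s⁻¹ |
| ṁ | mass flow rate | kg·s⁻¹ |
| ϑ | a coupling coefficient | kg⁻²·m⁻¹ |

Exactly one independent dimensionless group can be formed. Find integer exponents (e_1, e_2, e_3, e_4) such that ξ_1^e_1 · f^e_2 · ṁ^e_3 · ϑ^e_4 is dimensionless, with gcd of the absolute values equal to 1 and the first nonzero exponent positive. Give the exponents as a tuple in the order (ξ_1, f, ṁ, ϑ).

(1, 1, -1, -1)

M: e_1·(-1) + e_2·(0) + e_3·(1) + e_4·(-2) = 0
L: e_1·(-1) + e_2·(0) + e_3·(0) + e_4·(-1) = 0
T: e_1·(0) + e_2·(-1) + e_3·(-1) + e_4·(0) = 0
Solving this homogeneous linear system for the smallest-integer solution (first nonzero entry positive) gives (1, 1, -1, -1).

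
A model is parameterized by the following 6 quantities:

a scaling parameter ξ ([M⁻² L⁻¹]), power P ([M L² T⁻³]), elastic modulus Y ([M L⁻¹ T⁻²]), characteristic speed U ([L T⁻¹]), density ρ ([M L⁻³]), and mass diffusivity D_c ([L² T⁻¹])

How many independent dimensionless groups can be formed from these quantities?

There are 6 variables and 3 base dimensions (M, L, T).
The dimension matrix has rank 3.
Independent dimensionless groups: 6 − 3 = 3.

3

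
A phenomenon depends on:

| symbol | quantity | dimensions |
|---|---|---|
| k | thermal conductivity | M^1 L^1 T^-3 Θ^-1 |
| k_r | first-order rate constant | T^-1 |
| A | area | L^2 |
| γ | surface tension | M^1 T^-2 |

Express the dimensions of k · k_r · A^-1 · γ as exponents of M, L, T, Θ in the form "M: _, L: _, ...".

M: 2, L: -1, T: -6, Θ: -1

Collect each base-dimension exponent across the product:
  M: (1) + (0) − (0) + (1) = 2
  L: (1) + (0) − (2) + (0) = -1
  T: (-3) + (-1) − (0) + (-2) = -6
  Θ: (-1) + (0) − (0) + (0) = -1
So the dimensions are [M² L⁻¹ T⁻⁶ Θ⁻¹].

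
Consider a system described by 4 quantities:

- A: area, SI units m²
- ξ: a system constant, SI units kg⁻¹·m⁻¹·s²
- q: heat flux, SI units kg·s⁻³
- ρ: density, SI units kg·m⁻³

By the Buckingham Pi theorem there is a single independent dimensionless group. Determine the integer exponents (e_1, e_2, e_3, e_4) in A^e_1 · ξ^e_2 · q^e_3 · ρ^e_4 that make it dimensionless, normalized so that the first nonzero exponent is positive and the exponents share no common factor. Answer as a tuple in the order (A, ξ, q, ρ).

(3, 3, 2, 1)

M: e_1·(0) + e_2·(-1) + e_3·(1) + e_4·(1) = 0
L: e_1·(2) + e_2·(-1) + e_3·(0) + e_4·(-3) = 0
T: e_1·(0) + e_2·(2) + e_3·(-3) + e_4·(0) = 0
Solving this homogeneous linear system for the smallest-integer solution (first nonzero entry positive) gives (3, 3, 2, 1).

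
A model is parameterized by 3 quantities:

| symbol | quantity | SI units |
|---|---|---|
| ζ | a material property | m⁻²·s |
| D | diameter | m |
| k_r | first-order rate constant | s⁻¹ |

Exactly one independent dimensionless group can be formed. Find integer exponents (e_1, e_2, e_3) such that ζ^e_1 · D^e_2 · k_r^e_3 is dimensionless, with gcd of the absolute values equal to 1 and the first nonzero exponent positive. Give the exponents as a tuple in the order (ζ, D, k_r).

(1, 2, 1)

L: e_1·(-2) + e_2·(1) + e_3·(0) = 0
T: e_1·(1) + e_2·(0) + e_3·(-1) = 0
Solving this homogeneous linear system for the smallest-integer solution (first nonzero entry positive) gives (1, 2, 1).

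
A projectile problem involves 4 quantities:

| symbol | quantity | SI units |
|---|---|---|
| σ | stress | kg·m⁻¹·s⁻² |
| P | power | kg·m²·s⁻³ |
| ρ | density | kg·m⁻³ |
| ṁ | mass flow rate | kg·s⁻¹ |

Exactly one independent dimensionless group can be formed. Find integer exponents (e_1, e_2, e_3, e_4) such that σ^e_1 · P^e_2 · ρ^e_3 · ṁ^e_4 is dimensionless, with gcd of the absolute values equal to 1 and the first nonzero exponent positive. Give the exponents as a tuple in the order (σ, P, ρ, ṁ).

(1, -1, -1, 1)

M: e_1·(1) + e_2·(1) + e_3·(1) + e_4·(1) = 0
L: e_1·(-1) + e_2·(2) + e_3·(-3) + e_4·(0) = 0
T: e_1·(-2) + e_2·(-3) + e_3·(0) + e_4·(-1) = 0
Solving this homogeneous linear system for the smallest-integer solution (first nonzero entry positive) gives (1, -1, -1, 1).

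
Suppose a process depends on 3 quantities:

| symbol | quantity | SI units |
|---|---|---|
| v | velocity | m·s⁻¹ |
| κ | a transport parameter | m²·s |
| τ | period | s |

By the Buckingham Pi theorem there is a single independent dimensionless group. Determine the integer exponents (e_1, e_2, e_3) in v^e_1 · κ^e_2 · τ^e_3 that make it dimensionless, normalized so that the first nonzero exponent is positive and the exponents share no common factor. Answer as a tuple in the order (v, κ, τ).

(2, -1, 3)

L: e_1·(1) + e_2·(2) + e_3·(0) = 0
T: e_1·(-1) + e_2·(1) + e_3·(1) = 0
Solving this homogeneous linear system for the smallest-integer solution (first nonzero entry positive) gives (2, -1, 3).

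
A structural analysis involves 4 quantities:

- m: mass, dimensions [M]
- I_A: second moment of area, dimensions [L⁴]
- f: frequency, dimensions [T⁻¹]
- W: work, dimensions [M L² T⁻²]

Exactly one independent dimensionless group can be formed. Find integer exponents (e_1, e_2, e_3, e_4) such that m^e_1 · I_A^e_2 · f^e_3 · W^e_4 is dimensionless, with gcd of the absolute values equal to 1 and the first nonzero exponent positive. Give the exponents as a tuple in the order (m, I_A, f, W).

M: e_1·(1) + e_2·(0) + e_3·(0) + e_4·(1) = 0
L: e_1·(0) + e_2·(4) + e_3·(0) + e_4·(2) = 0
T: e_1·(0) + e_2·(0) + e_3·(-1) + e_4·(-2) = 0
Solving this homogeneous linear system for the smallest-integer solution (first nonzero entry positive) gives (2, 1, 4, -2).

(2, 1, 4, -2)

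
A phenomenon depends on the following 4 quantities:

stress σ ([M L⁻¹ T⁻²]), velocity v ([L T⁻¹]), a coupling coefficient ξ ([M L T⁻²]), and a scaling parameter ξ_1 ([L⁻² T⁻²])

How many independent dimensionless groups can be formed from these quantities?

There are 4 variables and 3 base dimensions (M, L, T).
The dimension matrix has rank 3.
Independent dimensionless groups: 4 − 3 = 1.

1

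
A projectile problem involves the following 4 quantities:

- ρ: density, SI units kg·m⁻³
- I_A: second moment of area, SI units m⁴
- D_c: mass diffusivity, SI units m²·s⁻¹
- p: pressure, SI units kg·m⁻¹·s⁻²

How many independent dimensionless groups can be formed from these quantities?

There are 4 variables and 3 base dimensions (M, L, T).
The dimension matrix has rank 3.
Independent dimensionless groups: 4 − 3 = 1.

1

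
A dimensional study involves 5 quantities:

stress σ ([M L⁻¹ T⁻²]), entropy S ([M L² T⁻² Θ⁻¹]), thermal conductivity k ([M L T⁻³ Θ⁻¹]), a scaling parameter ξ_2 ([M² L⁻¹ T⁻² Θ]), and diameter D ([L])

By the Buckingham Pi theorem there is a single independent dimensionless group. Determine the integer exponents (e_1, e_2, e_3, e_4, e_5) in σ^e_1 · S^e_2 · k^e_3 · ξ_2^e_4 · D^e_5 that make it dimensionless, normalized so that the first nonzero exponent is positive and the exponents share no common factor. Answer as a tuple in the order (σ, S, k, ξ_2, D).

(3, 1, -2, -1, 2)

M: e_1·(1) + e_2·(1) + e_3·(1) + e_4·(2) + e_5·(0) = 0
L: e_1·(-1) + e_2·(2) + e_3·(1) + e_4·(-1) + e_5·(1) = 0
T: e_1·(-2) + e_2·(-2) + e_3·(-3) + e_4·(-2) + e_5·(0) = 0
Θ: e_1·(0) + e_2·(-1) + e_3·(-1) + e_4·(1) + e_5·(0) = 0
Solving this homogeneous linear system for the smallest-integer solution (first nonzero entry positive) gives (3, 1, -2, -1, 2).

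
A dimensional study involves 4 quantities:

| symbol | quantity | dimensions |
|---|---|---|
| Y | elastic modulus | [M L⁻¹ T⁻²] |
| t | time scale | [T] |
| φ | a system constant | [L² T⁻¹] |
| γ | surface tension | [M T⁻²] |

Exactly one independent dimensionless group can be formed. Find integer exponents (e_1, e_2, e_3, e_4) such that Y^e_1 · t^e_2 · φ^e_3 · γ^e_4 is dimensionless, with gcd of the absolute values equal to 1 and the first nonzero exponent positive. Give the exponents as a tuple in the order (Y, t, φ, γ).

M: e_1·(1) + e_2·(0) + e_3·(0) + e_4·(1) = 0
L: e_1·(-1) + e_2·(0) + e_3·(2) + e_4·(0) = 0
T: e_1·(-2) + e_2·(1) + e_3·(-1) + e_4·(-2) = 0
Solving this homogeneous linear system for the smallest-integer solution (first nonzero entry positive) gives (2, 1, 1, -2).

(2, 1, 1, -2)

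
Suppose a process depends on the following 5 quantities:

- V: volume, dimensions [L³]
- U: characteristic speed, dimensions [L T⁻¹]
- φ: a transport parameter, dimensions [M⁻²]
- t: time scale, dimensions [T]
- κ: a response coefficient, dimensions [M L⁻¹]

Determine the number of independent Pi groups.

2

There are 5 variables and 3 base dimensions (M, L, T).
The dimension matrix has rank 3.
Independent dimensionless groups: 5 − 3 = 2.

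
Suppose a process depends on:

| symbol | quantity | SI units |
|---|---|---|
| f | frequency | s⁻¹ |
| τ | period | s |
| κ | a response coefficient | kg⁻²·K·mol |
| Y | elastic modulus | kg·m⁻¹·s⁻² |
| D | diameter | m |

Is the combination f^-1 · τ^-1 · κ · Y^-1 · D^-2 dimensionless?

no

Sum the exponent of each base dimension across the product:
  M: −[f]_M − [τ]_M + [κ]_M − [Y]_M − 2·[D]_M = −(0) − (0) + (-2) − (1) − 2·(0) = -3
  L: −[f]_L − [τ]_L + [κ]_L − [Y]_L − 2·[D]_L = −(0) − (0) + (0) − (-1) − 2·(1) = -1
  T: −[f]_T − [τ]_T + [κ]_T − [Y]_T − 2·[D]_T = −(-1) − (1) + (0) − (-2) − 2·(0) = 2
  Θ: −[f]_Θ − [τ]_Θ + [κ]_Θ − [Y]_Θ − 2·[D]_Θ = −(0) − (0) + (1) − (0) − 2·(0) = 1
  N: −[f]_N − [τ]_N + [κ]_N − [Y]_N − 2·[D]_N = −(0) − (0) + (1) − (0) − 2·(0) = 1
Net dimensions [M⁻³ L⁻¹ T² Θ N] ≠ [1] — not dimensionless.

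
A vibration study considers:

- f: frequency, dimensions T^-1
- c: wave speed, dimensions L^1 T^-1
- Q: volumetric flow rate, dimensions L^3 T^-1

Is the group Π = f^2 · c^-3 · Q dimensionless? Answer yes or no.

yes

Sum the exponent of each base dimension across the product:
  L: 2·[f]_L − 3·[c]_L + [Q]_L = 2·(0) − 3·(1) + (3) = 0
  T: 2·[f]_T − 3·[c]_T + [Q]_T = 2·(-1) − 3·(-1) + (-1) = 0
All base exponents vanish — dimensionless.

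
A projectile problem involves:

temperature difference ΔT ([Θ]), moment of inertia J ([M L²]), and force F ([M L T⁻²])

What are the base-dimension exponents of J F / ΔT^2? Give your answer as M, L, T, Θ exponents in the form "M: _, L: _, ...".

M: 2, L: 3, T: -2, Θ: -2

Collect each base-dimension exponent across the product:
  M: −2·(0) + (1) + (1) = 2
  L: −2·(0) + (2) + (1) = 3
  T: −2·(0) + (0) + (-2) = -2
  Θ: −2·(1) + (0) + (0) = -2
So the dimensions are [M² L³ T⁻² Θ⁻²].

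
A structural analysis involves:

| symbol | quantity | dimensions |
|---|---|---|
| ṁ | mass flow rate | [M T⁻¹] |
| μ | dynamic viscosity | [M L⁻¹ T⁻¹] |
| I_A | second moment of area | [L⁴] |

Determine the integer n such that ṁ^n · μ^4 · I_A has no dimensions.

Balance the M exponent: (1)·n from ṁ, plus 4·(1) + (0) = 4 from the rest, must sum to zero.
n + 4 = 0, so n = -4.

-4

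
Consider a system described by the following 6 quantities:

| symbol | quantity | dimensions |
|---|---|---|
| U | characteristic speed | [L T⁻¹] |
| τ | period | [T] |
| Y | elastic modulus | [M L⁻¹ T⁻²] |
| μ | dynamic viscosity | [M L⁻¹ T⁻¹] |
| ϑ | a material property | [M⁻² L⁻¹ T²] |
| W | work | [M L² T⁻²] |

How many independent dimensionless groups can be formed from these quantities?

There are 6 variables and 3 base dimensions (M, L, T).
The dimension matrix has rank 3.
Independent dimensionless groups: 6 − 3 = 3.

3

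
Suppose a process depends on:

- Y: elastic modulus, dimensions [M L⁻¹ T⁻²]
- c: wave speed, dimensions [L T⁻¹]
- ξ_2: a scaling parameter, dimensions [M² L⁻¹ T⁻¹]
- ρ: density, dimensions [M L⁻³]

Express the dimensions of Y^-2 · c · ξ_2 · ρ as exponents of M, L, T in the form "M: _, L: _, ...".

M: 1, L: -1, T: 2

Collect each base-dimension exponent across the product:
  M: −2·(1) + (0) + (2) + (1) = 1
  L: −2·(-1) + (1) + (-1) + (-3) = -1
  T: −2·(-2) + (-1) + (-1) + (0) = 2
So the dimensions are [M L⁻¹ T²].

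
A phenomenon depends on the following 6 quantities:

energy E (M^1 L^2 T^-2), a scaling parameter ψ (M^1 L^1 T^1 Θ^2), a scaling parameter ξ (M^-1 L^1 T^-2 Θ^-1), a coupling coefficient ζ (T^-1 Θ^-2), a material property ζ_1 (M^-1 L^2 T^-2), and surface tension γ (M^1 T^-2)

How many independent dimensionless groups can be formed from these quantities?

2

There are 6 variables and 4 base dimensions (M, L, T, Θ).
The dimension matrix has rank 4.
Independent dimensionless groups: 6 − 4 = 2.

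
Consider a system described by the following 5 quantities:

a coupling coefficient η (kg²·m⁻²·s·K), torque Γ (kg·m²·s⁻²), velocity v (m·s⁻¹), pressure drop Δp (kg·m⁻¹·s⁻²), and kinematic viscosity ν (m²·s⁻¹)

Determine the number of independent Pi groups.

1

There are 5 variables and 4 base dimensions (M, L, T, Θ).
The dimension matrix has rank 4.
Independent dimensionless groups: 5 − 4 = 1.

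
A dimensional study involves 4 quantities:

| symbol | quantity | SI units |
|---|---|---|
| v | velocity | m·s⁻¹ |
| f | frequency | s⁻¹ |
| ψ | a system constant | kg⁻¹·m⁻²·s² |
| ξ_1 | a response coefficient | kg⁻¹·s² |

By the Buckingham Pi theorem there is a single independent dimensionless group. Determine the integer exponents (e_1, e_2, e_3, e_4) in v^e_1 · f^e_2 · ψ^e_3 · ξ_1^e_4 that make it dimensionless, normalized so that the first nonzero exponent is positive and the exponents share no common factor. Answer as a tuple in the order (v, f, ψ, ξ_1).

M: e_1·(0) + e_2·(0) + e_3·(-1) + e_4·(-1) = 0
L: e_1·(1) + e_2·(0) + e_3·(-2) + e_4·(0) = 0
T: e_1·(-1) + e_2·(-1) + e_3·(2) + e_4·(2) = 0
Solving this homogeneous linear system for the smallest-integer solution (first nonzero entry positive) gives (2, -2, 1, -1).

(2, -2, 1, -1)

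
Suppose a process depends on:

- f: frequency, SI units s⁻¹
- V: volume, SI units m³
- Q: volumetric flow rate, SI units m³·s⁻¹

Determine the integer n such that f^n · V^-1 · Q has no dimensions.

-1

Balance the T exponent: (-1)·n from f, plus −(0) + (-1) = -1 from the rest, must sum to zero.
−n − 1 = 0, so n = -1.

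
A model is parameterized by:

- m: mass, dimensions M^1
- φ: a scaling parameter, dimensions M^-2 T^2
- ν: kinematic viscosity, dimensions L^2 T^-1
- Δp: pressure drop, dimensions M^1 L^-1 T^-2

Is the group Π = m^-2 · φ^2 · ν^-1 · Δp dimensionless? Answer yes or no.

Sum the exponent of each base dimension across the product:
  M: −2·[m]_M + 2·[φ]_M − [ν]_M + [Δp]_M = −2·(1) + 2·(-2) − (0) + (1) = -5
  L: −2·[m]_L + 2·[φ]_L − [ν]_L + [Δp]_L = −2·(0) + 2·(0) − (2) + (-1) = -3
  T: −2·[m]_T + 2·[φ]_T − [ν]_T + [Δp]_T = −2·(0) + 2·(2) − (-1) + (-2) = 3
Net dimensions [M⁻⁵ L⁻³ T³] ≠ [1] — not dimensionless.

no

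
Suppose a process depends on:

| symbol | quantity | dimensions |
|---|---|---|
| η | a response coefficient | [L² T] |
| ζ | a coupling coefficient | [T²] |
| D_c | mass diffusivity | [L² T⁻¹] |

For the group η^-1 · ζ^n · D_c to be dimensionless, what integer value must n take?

1

Balance the T exponent: (2)·n from ζ, plus −(1) + (-1) = -2 from the rest, must sum to zero.
2n − 2 = 0, so n = 1.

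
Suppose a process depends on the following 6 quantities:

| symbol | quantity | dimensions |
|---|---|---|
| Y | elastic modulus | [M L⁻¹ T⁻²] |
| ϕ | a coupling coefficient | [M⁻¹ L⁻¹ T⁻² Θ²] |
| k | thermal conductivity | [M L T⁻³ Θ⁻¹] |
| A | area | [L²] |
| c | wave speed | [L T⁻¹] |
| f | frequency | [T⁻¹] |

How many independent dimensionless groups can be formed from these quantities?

There are 6 variables and 4 base dimensions (M, L, T, Θ).
The dimension matrix has rank 4.
Independent dimensionless groups: 6 − 4 = 2.

2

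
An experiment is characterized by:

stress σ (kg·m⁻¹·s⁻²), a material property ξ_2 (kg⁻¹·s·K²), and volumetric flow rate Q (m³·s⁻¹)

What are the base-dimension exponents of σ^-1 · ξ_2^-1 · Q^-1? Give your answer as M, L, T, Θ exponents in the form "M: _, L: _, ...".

Collect each base-dimension exponent across the product:
  M: −(1) − (-1) − (0) = 0
  L: −(-1) − (0) − (3) = -2
  T: −(-2) − (1) − (-1) = 2
  Θ: −(0) − (2) − (0) = -2
So the dimensions are [L⁻² T² Θ⁻²].

M: 0, L: -2, T: 2, Θ: -2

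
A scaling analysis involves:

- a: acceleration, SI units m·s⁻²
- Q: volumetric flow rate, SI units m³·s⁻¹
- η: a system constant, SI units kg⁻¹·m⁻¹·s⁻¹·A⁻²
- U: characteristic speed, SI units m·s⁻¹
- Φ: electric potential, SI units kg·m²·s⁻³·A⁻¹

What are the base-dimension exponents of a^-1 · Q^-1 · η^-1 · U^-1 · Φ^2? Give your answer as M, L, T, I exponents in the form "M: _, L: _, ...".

M: 3, L: 0, T: -1, I: 0

Collect each base-dimension exponent across the product:
  M: −(0) − (0) − (-1) − (0) + 2·(1) = 3
  L: −(1) − (3) − (-1) − (1) + 2·(2) = 0
  T: −(-2) − (-1) − (-1) − (-1) + 2·(-3) = -1
  I: −(0) − (0) − (-2) − (0) + 2·(-1) = 0
So the dimensions are [M³ T⁻¹].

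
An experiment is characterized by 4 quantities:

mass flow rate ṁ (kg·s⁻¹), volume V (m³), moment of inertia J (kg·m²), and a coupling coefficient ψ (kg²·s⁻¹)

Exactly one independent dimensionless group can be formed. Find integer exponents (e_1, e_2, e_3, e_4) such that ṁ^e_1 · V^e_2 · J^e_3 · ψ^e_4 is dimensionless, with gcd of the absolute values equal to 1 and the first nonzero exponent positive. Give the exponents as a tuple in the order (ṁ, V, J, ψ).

M: e_1·(1) + e_2·(0) + e_3·(1) + e_4·(2) = 0
L: e_1·(0) + e_2·(3) + e_3·(2) + e_4·(0) = 0
T: e_1·(-1) + e_2·(0) + e_3·(0) + e_4·(-1) = 0
Solving this homogeneous linear system for the smallest-integer solution (first nonzero entry positive) gives (3, -2, 3, -3).

(3, -2, 3, -3)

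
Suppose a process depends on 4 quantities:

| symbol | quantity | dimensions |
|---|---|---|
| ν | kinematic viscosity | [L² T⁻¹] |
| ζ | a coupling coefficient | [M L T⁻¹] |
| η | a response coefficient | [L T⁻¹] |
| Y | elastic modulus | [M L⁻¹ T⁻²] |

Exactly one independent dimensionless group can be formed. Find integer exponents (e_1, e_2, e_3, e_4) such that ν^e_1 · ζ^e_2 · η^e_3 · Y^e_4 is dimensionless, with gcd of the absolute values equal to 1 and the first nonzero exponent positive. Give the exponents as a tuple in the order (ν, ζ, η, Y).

(3, -1, -4, 1)

M: e_1·(0) + e_2·(1) + e_3·(0) + e_4·(1) = 0
L: e_1·(2) + e_2·(1) + e_3·(1) + e_4·(-1) = 0
T: e_1·(-1) + e_2·(-1) + e_3·(-1) + e_4·(-2) = 0
Solving this homogeneous linear system for the smallest-integer solution (first nonzero entry positive) gives (3, -1, -4, 1).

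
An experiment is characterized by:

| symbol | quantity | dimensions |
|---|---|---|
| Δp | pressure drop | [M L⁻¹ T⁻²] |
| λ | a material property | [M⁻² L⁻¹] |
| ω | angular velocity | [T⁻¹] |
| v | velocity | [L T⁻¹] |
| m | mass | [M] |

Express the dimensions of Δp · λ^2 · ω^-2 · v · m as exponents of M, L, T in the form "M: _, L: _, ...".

M: -2, L: -2, T: -1

Collect each base-dimension exponent across the product:
  M: (1) + 2·(-2) − 2·(0) + (0) + (1) = -2
  L: (-1) + 2·(-1) − 2·(0) + (1) + (0) = -2
  T: (-2) + 2·(0) − 2·(-1) + (-1) + (0) = -1
So the dimensions are [M⁻² L⁻² T⁻¹].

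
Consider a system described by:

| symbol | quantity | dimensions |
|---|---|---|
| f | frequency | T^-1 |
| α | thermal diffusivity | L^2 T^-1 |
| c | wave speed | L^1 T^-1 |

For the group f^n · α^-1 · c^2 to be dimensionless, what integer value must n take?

Balance the T exponent: (-1)·n from f, plus −(-1) + 2·(-1) = -1 from the rest, must sum to zero.
−n − 1 = 0, so n = -1.

-1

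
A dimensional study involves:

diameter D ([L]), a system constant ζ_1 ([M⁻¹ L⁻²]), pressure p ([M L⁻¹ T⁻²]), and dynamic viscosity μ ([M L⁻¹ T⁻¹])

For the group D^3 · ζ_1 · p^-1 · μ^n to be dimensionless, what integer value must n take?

Balance the M exponent: (1)·n from μ, plus 3·(0) + (-1) − (1) = -2 from the rest, must sum to zero.
n − 2 = 0, so n = 2.

2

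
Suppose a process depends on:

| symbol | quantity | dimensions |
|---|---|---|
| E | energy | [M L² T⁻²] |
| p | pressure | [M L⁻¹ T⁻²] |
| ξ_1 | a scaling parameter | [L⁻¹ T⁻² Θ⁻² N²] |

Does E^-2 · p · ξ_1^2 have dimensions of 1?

no

Sum the exponent of each base dimension across the product:
  M: −2·[E]_M + [p]_M + 2·[ξ_1]_M = −2·(1) + (1) + 2·(0) = -1
  L: −2·[E]_L + [p]_L + 2·[ξ_1]_L = −2·(2) + (-1) + 2·(-1) = -7
  T: −2·[E]_T + [p]_T + 2·[ξ_1]_T = −2·(-2) + (-2) + 2·(-2) = -2
  Θ: −2·[E]_Θ + [p]_Θ + 2·[ξ_1]_Θ = −2·(0) + (0) + 2·(-2) = -4
  N: −2·[E]_N + [p]_N + 2·[ξ_1]_N = −2·(0) + (0) + 2·(2) = 4
Net dimensions [M⁻¹ L⁻⁷ T⁻² Θ⁻⁴ N⁴] ≠ [1] — not dimensionless.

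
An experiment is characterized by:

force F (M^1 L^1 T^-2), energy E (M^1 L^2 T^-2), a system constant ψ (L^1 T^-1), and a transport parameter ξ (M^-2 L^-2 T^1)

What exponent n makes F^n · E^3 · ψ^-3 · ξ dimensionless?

Balance the M exponent: (1)·n from F, plus 3·(1) − 3·(0) + (-2) = 1 from the rest, must sum to zero.
n + 1 = 0, so n = -1.

-1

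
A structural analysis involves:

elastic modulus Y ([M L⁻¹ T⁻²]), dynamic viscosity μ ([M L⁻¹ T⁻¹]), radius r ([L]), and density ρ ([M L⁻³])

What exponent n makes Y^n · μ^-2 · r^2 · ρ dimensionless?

Balance the M exponent: (1)·n from Y, plus −2·(1) + 2·(0) + (1) = -1 from the rest, must sum to zero.
n − 1 = 0, so n = 1.

1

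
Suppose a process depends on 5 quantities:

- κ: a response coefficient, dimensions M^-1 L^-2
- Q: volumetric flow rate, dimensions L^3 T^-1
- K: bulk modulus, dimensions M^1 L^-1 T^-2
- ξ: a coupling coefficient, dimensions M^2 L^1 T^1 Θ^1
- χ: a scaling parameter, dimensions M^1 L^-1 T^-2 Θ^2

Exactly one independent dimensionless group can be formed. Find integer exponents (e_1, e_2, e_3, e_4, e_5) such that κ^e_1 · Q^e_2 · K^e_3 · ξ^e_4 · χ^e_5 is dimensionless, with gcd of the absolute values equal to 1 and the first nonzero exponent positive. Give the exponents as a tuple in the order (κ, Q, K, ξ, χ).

(4, 2, 1, 2, -1)

M: e_1·(-1) + e_2·(0) + e_3·(1) + e_4·(2) + e_5·(1) = 0
L: e_1·(-2) + e_2·(3) + e_3·(-1) + e_4·(1) + e_5·(-1) = 0
T: e_1·(0) + e_2·(-1) + e_3·(-2) + e_4·(1) + e_5·(-2) = 0
Θ: e_1·(0) + e_2·(0) + e_3·(0) + e_4·(1) + e_5·(2) = 0
Solving this homogeneous linear system for the smallest-integer solution (first nonzero entry positive) gives (4, 2, 1, 2, -1).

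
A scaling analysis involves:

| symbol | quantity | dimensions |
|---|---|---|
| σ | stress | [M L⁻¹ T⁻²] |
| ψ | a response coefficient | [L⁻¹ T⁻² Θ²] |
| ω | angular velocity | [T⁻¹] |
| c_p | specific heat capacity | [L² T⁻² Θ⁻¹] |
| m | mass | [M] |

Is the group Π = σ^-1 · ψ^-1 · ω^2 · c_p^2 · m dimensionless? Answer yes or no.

no

Sum the exponent of each base dimension across the product:
  M: −[σ]_M − [ψ]_M + 2·[ω]_M + 2·[c_p]_M + [m]_M = −(1) − (0) + 2·(0) + 2·(0) + (1) = 0
  L: −[σ]_L − [ψ]_L + 2·[ω]_L + 2·[c_p]_L + [m]_L = −(-1) − (-1) + 2·(0) + 2·(2) + (0) = 6
  T: −[σ]_T − [ψ]_T + 2·[ω]_T + 2·[c_p]_T + [m]_T = −(-2) − (-2) + 2·(-1) + 2·(-2) + (0) = -2
  Θ: −[σ]_Θ − [ψ]_Θ + 2·[ω]_Θ + 2·[c_p]_Θ + [m]_Θ = −(0) − (2) + 2·(0) + 2·(-1) + (0) = -4
Net dimensions [L⁶ T⁻² Θ⁻⁴] ≠ [1] — not dimensionless.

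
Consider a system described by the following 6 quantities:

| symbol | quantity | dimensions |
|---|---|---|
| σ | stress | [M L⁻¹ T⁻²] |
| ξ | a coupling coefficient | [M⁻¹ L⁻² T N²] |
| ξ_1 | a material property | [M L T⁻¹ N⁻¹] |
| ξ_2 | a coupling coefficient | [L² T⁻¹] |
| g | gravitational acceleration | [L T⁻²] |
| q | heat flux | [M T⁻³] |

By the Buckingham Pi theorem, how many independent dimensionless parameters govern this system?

There are 6 variables and 4 base dimensions (M, L, T, N).
The dimension matrix has rank 4.
Independent dimensionless groups: 6 − 4 = 2.

2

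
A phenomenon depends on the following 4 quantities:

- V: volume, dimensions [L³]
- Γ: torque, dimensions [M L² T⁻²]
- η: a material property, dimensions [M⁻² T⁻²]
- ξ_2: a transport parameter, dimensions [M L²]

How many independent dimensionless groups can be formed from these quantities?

1

There are 4 variables and 3 base dimensions (M, L, T).
The dimension matrix has rank 3.
Independent dimensionless groups: 4 − 3 = 1.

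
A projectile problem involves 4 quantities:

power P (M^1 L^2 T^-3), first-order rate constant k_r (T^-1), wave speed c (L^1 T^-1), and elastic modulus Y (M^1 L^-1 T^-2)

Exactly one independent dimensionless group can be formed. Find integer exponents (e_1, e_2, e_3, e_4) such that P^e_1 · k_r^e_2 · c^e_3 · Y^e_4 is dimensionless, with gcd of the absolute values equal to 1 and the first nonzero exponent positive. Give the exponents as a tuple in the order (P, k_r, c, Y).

M: e_1·(1) + e_2·(0) + e_3·(0) + e_4·(1) = 0
L: e_1·(2) + e_2·(0) + e_3·(1) + e_4·(-1) = 0
T: e_1·(-3) + e_2·(-1) + e_3·(-1) + e_4·(-2) = 0
Solving this homogeneous linear system for the smallest-integer solution (first nonzero entry positive) gives (1, 2, -3, -1).

(1, 2, -3, -1)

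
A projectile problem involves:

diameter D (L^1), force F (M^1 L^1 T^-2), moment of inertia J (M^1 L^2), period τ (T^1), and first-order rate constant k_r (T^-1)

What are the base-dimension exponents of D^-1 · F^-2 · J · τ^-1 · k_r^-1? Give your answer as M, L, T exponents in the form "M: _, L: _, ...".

Collect each base-dimension exponent across the product:
  M: −(0) − 2·(1) + (1) − (0) − (0) = -1
  L: −(1) − 2·(1) + (2) − (0) − (0) = -1
  T: −(0) − 2·(-2) + (0) − (1) − (-1) = 4
So the dimensions are [M⁻¹ L⁻¹ T⁴].

M: -1, L: -1, T: 4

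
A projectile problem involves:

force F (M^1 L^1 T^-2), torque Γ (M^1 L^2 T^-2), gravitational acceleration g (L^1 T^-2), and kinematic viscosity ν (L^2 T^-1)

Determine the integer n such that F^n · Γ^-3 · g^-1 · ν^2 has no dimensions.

Balance the M exponent: (1)·n from F, plus −3·(1) − (0) + 2·(0) = -3 from the rest, must sum to zero.
n − 3 = 0, so n = 3.

3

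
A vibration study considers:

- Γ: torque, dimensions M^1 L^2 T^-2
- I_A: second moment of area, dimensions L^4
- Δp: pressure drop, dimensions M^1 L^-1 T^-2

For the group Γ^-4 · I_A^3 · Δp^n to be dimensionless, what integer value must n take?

Balance the M exponent: (1)·n from Δp, plus −4·(1) + 3·(0) = -4 from the rest, must sum to zero.
n − 4 = 0, so n = 4.

4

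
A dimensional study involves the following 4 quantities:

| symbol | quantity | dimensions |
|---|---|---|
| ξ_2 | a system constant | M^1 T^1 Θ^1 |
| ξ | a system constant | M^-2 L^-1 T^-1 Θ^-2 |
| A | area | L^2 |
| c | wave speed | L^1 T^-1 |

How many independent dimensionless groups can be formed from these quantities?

1

There are 4 variables and 4 base dimensions (M, L, T, Θ).
The dimension matrix has rank 3 (less than 4: the dimension vectors are linearly dependent).
Independent dimensionless groups: 4 − 3 = 1.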